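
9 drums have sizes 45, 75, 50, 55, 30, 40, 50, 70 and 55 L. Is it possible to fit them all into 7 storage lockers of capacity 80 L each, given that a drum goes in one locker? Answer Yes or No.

Total = 470 L; ⌈470/80⌉ = 6.
7 drums each exceed half the capacity and cannot share a locker, forcing at least 7 storage lockers.
The bound of 7 does not rule out 7, but exhaustive search shows no assignment into 7 storage lockers of capacity 80 L exists — the minimum is 8.

No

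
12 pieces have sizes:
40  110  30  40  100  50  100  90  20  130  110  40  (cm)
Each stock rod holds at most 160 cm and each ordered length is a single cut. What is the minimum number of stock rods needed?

6

Total = 130 + 110 + 110 + 100 + 100 + 90 + 50 + 40 + 40 + 40 + 30 + 20 = 860 cm.
Lower bound: ⌈860/160⌉ = 6 stock rods.
A packing using 6 stock rods:
  stock rod 1: 130 + 30 = 160
  stock rod 2: 110 + 50 = 160
  stock rod 3: 110 + 40 = 150
  stock rod 4: 100 + 40 + 20 = 160
  stock rod 5: 100 + 40 = 140
  stock rod 6: 90 = 90
This matches the lower bound, so 6 is optimal.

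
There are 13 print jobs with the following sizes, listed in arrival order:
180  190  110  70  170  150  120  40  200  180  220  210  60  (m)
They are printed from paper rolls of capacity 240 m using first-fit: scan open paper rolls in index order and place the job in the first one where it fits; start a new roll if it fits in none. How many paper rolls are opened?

10

  180 → roll 1 (new)  [load 180/240]
  190 → roll 2 (new)  [load 190/240]
  110 → roll 3 (new)  [load 110/240]
  70 → roll 3  [load 180/240]
  170 → roll 4 (new)  [load 170/240]
  150 → roll 5 (new)  [load 150/240]
  120 → roll 6 (new)  [load 120/240]
  40 → roll 1  [load 220/240]
  200 → roll 7 (new)  [load 200/240]
  180 → roll 8 (new)  [load 180/240]
  220 → roll 9 (new)  [load 220/240]
  210 → roll 10 (new)  [load 210/240]
  60 → roll 3  [load 240/240]
10 paper rolls opened.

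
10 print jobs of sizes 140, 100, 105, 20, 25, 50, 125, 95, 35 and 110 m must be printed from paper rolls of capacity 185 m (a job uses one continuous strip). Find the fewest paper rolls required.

Total = 140 + 125 + 110 + 105 + 100 + 95 + 50 + 35 + 25 + 20 = 805 m.
Lower bound: ⌈805/185⌉ = 5 paper rolls.
Also, 6 print jobs each exceed 185/2 m, and no two of those can share a roll, so at least 6 paper rolls are needed.
A packing using 6 paper rolls:
  roll 1: 140 + 35 = 175
  roll 2: 125 + 50 = 175
  roll 3: 110 + 25 + 20 = 155
  roll 4: 105 = 105
  roll 5: 100 = 100
  roll 6: 95 = 95
This matches the lower bound, so 6 is optimal.

6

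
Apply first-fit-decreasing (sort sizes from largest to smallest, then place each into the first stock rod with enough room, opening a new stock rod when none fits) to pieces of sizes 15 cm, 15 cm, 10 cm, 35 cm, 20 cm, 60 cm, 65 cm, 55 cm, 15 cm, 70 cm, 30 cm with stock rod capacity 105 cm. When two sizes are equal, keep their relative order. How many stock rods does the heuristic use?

4

Sorted descending: 70, 65, 60, 55, 35, 30, 20, 15, 15, 15, 10.
  70 → stock rod 1 (new)  [load 70/105]
  65 → stock rod 2 (new)  [load 65/105]
  60 → stock rod 3 (new)  [load 60/105]
  55 → stock rod 4 (new)  [load 55/105]
  35 → stock rod 1  [load 105/105]
  30 → stock rod 2  [load 95/105]
  20 → stock rod 3  [load 80/105]
  15 → stock rod 3  [load 95/105]
  15 → stock rod 4  [load 70/105]
  15 → stock rod 4  [load 85/105]
  10 → stock rod 2  [load 105/105]
4 stock rods opened.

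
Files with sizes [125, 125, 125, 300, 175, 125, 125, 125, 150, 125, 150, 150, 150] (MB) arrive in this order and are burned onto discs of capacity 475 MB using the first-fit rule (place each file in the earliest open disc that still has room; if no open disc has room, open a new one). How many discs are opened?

  125 → disc 1 (new)  [load 125/475]
  125 → disc 1  [load 250/475]
  125 → disc 1  [load 375/475]
  300 → disc 2 (new)  [load 300/475]
  175 → disc 2  [load 475/475]
  125 → disc 3 (new)  [load 125/475]
  125 → disc 3  [load 250/475]
  125 → disc 3  [load 375/475]
  150 → disc 4 (new)  [load 150/475]
  125 → disc 4  [load 275/475]
  150 → disc 4  [load 425/475]
  150 → disc 5 (new)  [load 150/475]
  150 → disc 5  [load 300/475]
5 discs opened.

5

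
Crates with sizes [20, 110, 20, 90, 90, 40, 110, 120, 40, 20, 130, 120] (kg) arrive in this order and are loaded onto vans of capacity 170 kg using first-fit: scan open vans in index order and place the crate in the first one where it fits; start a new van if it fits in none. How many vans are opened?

  20 → van 1 (new)  [load 20/170]
  110 → van 1  [load 130/170]
  20 → van 1  [load 150/170]
  90 → van 2 (new)  [load 90/170]
  90 → van 3 (new)  [load 90/170]
  40 → van 2  [load 130/170]
  110 → van 4 (new)  [load 110/170]
  120 → van 5 (new)  [load 120/170]
  40 → van 2  [load 170/170]
  20 → van 1  [load 170/170]
  130 → van 6 (new)  [load 130/170]
  120 → van 7 (new)  [load 120/170]
7 vans opened.

7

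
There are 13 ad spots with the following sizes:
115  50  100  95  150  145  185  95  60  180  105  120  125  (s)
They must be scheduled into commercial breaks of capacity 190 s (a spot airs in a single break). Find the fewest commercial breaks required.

10

Total = 185 + 180 + 150 + 145 + 125 + 120 + 115 + 105 + 100 + 95 + 95 + 60 + 50 = 1525 s.
Lower bound: ⌈1525/190⌉ = 9 commercial breaks.
A packing using 10 commercial breaks:
  break 1: 185 = 185
  break 2: 180 = 180
  break 3: 150 = 150
  break 4: 145 = 145
  break 5: 125 + 60 = 185
  break 6: 120 + 50 = 170
  break 7: 115 = 115
  break 8: 105 = 105
  break 9: 100 = 100
  break 10: 95 + 95 = 190
No arrangement into 9 commercial breaks stays within capacity, so 10 is optimal.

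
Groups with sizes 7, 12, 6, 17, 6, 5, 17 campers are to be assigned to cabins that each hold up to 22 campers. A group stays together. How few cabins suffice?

Total = 17 + 17 + 12 + 7 + 6 + 6 + 5 = 70 campers.
Lower bound: ⌈70/22⌉ = 4 cabins.
A packing using 4 cabins:
  cabin 1: 17 + 5 = 22
  cabin 2: 17 = 17
  cabin 3: 12 + 7 = 19
  cabin 4: 6 + 6 = 12
This matches the lower bound, so 4 is optimal.

4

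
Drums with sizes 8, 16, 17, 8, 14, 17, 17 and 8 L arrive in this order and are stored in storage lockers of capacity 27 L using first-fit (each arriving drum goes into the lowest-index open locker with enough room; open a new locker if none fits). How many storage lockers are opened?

5

  8 → locker 1 (new)  [load 8/27]
  16 → locker 1  [load 24/27]
  17 → locker 2 (new)  [load 17/27]
  8 → locker 2  [load 25/27]
  14 → locker 3 (new)  [load 14/27]
  17 → locker 4 (new)  [load 17/27]
  17 → locker 5 (new)  [load 17/27]
  8 → locker 3  [load 22/27]
5 storage lockers opened.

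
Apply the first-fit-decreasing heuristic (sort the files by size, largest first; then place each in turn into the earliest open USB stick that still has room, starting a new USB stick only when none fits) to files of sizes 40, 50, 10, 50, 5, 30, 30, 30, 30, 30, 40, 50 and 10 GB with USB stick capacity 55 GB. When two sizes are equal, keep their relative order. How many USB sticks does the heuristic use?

Sorted descending: 50, 50, 50, 40, 40, 30, 30, 30, 30, 30, 10, 10, 5.
  50 → USB stick 1 (new)  [load 50/55]
  50 → USB stick 2 (new)  [load 50/55]
  50 → USB stick 3 (new)  [load 50/55]
  40 → USB stick 4 (new)  [load 40/55]
  40 → USB stick 5 (new)  [load 40/55]
  30 → USB stick 6 (new)  [load 30/55]
  30 → USB stick 7 (new)  [load 30/55]
  30 → USB stick 8 (new)  [load 30/55]
  30 → USB stick 9 (new)  [load 30/55]
  30 → USB stick 10 (new)  [load 30/55]
  10 → USB stick 4  [load 50/55]
  10 → USB stick 5  [load 50/55]
  5 → USB stick 1  [load 55/55]
10 USB sticks opened.

10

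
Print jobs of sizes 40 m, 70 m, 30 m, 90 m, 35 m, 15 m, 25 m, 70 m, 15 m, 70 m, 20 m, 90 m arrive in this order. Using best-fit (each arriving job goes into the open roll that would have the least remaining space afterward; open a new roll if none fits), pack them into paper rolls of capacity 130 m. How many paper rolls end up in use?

5

  40 → roll 1 (new)  [load 40/130]
  70 → roll 1  [load 110/130]
  30 → roll 2 (new)  [load 30/130]
  90 → roll 2  [load 120/130]
  35 → roll 3 (new)  [load 35/130]
  15 → roll 1  [load 125/130]
  25 → roll 3  [load 60/130]
  70 → roll 3  [load 130/130]
  15 → roll 4 (new)  [load 15/130]
  70 → roll 4  [load 85/130]
  20 → roll 4  [load 105/130]
  90 → roll 5 (new)  [load 90/130]
5 paper rolls opened.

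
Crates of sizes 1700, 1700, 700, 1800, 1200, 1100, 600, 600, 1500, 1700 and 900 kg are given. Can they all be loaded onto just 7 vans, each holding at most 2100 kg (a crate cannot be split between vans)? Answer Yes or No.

Total = 13500 kg; ⌈13500/2100⌉ = 7.
The bound of 7 does not rule out 7, but exhaustive search shows no assignment into 7 vans of capacity 2100 kg exists — the minimum is 8.

No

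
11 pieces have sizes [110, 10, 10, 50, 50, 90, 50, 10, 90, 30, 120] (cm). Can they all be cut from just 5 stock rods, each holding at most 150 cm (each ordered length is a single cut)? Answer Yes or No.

Yes

A valid assignment using 5 stock rods:
  stock rod 1: 120 + 30 = 150
  stock rod 2: 110 + 10 + 10 + 10 = 140
  stock rod 3: 90 + 50 = 140
  stock rod 4: 90 + 50 = 140
  stock rod 5: 50 = 50
Every load is within 150 cm, so 5 stock rods suffice.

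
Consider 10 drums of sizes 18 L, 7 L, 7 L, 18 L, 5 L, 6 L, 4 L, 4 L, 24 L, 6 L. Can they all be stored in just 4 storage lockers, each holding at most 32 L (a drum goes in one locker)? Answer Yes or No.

Yes

A valid assignment using 4 storage lockers:
  locker 1: 24 + 7 = 31
  locker 2: 18 + 7 + 6 = 31
  locker 3: 18 + 6 + 5 = 29
  locker 4: 4 + 4 = 8
Every load is within 32 L, so 4 storage lockers suffice.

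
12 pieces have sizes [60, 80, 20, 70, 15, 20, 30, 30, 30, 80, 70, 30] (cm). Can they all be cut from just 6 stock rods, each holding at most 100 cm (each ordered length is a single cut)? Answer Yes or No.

A valid assignment using 6 stock rods:
  stock rod 1: 80 + 20 = 100
  stock rod 2: 80 + 20 = 100
  stock rod 3: 70 + 30 = 100
  stock rod 4: 70 + 30 = 100
  stock rod 5: 60 + 30 = 90
  stock rod 6: 30 + 15 = 45
Every load is within 100 cm, so 6 stock rods suffice.

Yes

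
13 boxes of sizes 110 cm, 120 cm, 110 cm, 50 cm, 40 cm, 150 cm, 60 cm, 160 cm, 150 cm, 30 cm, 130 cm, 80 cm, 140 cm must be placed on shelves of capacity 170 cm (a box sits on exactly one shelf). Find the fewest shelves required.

9

Total = 160 + 150 + 150 + 140 + 130 + 120 + 110 + 110 + 80 + 60 + 50 + 40 + 30 = 1330 cm.
Lower bound: ⌈1330/170⌉ = 8 shelves.
A packing using 9 shelves:
  shelf 1: 160 = 160
  shelf 2: 150 = 150
  shelf 3: 150 = 150
  shelf 4: 140 + 30 = 170
  shelf 5: 130 + 40 = 170
  shelf 6: 120 + 50 = 170
  shelf 7: 110 + 60 = 170
  shelf 8: 110 = 110
  shelf 9: 80 = 80
No arrangement into 8 shelves stays within capacity, so 9 is optimal.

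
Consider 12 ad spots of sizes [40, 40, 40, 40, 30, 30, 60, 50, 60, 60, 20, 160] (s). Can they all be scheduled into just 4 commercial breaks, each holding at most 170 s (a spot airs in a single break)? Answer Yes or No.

Yes

A valid assignment using 4 commercial breaks:
  break 1: 160 = 160
  break 2: 60 + 60 + 50 = 170
  break 3: 60 + 40 + 40 + 30 = 170
  break 4: 40 + 40 + 30 + 20 = 130
Every load is within 170 s, so 4 commercial breaks suffice.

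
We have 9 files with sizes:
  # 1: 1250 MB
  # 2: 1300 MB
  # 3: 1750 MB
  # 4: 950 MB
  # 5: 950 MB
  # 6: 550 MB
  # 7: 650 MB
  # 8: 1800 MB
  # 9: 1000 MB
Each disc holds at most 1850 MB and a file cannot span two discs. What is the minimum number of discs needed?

7

Total = 1800 + 1750 + 1300 + 1250 + 1000 + 950 + 950 + 650 + 550 = 10200 MB.
Lower bound: ⌈10200/1850⌉ = 6 discs.
Also, 7 files each exceed 925 MB, and no two of those can share a disc, so at least 7 discs are needed.
A packing using 7 discs:
  disc 1: 1800 = 1800
  disc 2: 1750 = 1750
  disc 3: 1300 + 550 = 1850
  disc 4: 1250 = 1250
  disc 5: 1000 + 650 = 1650
  disc 6: 950 = 950
  disc 7: 950 = 950
This matches the lower bound, so 7 is optimal.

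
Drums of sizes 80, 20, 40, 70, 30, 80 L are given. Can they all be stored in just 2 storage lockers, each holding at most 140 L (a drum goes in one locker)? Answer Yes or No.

No

Total = 320 L; ⌈320/140⌉ = 3.
At least 3 storage lockers are required, but only 2 are allowed.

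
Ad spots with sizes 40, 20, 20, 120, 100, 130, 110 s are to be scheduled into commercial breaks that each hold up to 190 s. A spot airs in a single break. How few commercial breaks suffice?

4

Total = 130 + 120 + 110 + 100 + 40 + 20 + 20 = 540 s.
Lower bound: ⌈540/190⌉ = 3 commercial breaks.
Also, 4 ad spots each exceed 95 s, and no two of those can share a break, so at least 4 commercial breaks are needed.
A packing using 4 commercial breaks:
  break 1: 130 + 40 + 20 = 190
  break 2: 120 + 20 = 140
  break 3: 110 = 110
  break 4: 100 = 100
This matches the lower bound, so 4 is optimal.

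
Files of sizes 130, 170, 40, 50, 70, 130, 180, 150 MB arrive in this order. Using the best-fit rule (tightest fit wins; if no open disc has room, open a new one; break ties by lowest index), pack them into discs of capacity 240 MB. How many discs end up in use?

5

  130 → disc 1 (new)  [load 130/240]
  170 → disc 2 (new)  [load 170/240]
  40 → disc 2  [load 210/240]
  50 → disc 1  [load 180/240]
  70 → disc 3 (new)  [load 70/240]
  130 → disc 3  [load 200/240]
  180 → disc 4 (new)  [load 180/240]
  150 → disc 5 (new)  [load 150/240]
5 discs opened.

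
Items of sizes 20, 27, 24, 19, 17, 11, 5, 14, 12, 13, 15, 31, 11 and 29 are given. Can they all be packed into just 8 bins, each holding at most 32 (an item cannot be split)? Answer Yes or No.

Total = 248; ⌈248/32⌉ = 8.
The bound of 8 does not rule out 8, but exhaustive search shows no assignment into 8 bins of capacity 32 exists — the minimum is 9.

No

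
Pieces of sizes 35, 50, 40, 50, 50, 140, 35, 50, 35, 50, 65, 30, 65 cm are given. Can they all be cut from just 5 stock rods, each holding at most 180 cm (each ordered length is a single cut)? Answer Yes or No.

A valid assignment using 4 stock rods:
  stock rod 1: 140 + 40 = 180
  stock rod 2: 65 + 65 + 50 = 180
  stock rod 3: 50 + 50 + 50 + 30 = 180
  stock rod 4: 50 + 35 + 35 + 35 = 155
That uses only 4 ≤ 5, so 5 stock rods are enough.

Yes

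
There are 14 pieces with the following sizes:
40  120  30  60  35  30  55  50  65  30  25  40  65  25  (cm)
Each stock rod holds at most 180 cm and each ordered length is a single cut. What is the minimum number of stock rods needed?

Total = 120 + 65 + 65 + 60 + 55 + 50 + 40 + 40 + 35 + 30 + 30 + 30 + 25 + 25 = 670 cm.
Lower bound: ⌈670/180⌉ = 4 stock rods.
A packing using 4 stock rods:
  stock rod 1: 120 + 60 = 180
  stock rod 2: 65 + 65 + 50 = 180
  stock rod 3: 55 + 40 + 40 + 35 = 170
  stock rod 4: 30 + 30 + 30 + 25 + 25 = 140
This matches the lower bound, so 4 is optimal.

4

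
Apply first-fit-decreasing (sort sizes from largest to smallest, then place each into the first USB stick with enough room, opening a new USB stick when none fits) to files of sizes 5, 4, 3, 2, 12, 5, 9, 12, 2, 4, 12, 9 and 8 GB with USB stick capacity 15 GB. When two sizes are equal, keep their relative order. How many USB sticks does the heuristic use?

7

Sorted descending: 12, 12, 12, 9, 9, 8, 5, 5, 4, 4, 3, 2, 2.
  12 → USB stick 1 (new)  [load 12/15]
  12 → USB stick 2 (new)  [load 12/15]
  12 → USB stick 3 (new)  [load 12/15]
  9 → USB stick 4 (new)  [load 9/15]
  9 → USB stick 5 (new)  [load 9/15]
  8 → USB stick 6 (new)  [load 8/15]
  5 → USB stick 4  [load 14/15]
  5 → USB stick 5  [load 14/15]
  4 → USB stick 6  [load 12/15]
  4 → USB stick 7 (new)  [load 4/15]
  3 → USB stick 1  [load 15/15]
  2 → USB stick 2  [load 14/15]
  2 → USB stick 3  [load 14/15]
7 USB sticks opened.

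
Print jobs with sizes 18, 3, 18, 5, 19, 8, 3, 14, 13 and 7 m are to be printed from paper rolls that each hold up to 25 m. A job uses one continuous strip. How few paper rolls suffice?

Total = 19 + 18 + 18 + 14 + 13 + 8 + 7 + 5 + 3 + 3 = 108 m.
Lower bound: ⌈108/25⌉ = 5 paper rolls.
A packing using 5 paper rolls:
  roll 1: 19 + 5 = 24
  roll 2: 18 + 7 = 25
  roll 3: 18 + 3 + 3 = 24
  roll 4: 14 + 8 = 22
  roll 5: 13 = 13
This matches the lower bound, so 5 is optimal.

5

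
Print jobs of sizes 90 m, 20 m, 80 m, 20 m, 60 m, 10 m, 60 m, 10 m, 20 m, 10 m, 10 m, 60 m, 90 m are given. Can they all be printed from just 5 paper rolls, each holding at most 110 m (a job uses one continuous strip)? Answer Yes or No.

Total = 540 m; ⌈540/110⌉ = 5.
6 print jobs each exceed half the capacity and cannot share a roll, forcing at least 6 paper rolls.
At least 6 paper rolls are required, but only 5 are allowed.

No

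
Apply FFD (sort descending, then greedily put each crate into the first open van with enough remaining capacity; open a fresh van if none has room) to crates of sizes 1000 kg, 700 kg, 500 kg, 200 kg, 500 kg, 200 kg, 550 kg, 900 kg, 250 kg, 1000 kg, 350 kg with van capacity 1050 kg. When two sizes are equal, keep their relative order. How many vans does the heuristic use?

Sorted descending: 1000, 1000, 900, 700, 550, 500, 500, 350, 250, 200, 200.
  1000 → van 1 (new)  [load 1000/1050]
  1000 → van 2 (new)  [load 1000/1050]
  900 → van 3 (new)  [load 900/1050]
  700 → van 4 (new)  [load 700/1050]
  550 → van 5 (new)  [load 550/1050]
  500 → van 5  [load 1050/1050]
  500 → van 6 (new)  [load 500/1050]
  350 → van 4  [load 1050/1050]
  250 → van 6  [load 750/1050]
  200 → van 6  [load 950/1050]
  200 → van 7 (new)  [load 200/1050]
7 vans opened.

7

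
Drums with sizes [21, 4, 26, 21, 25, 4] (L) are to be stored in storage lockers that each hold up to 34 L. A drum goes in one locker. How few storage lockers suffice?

Total = 26 + 25 + 21 + 21 + 4 + 4 = 101 L.
Lower bound: ⌈101/34⌉ = 3 storage lockers.
Also, 4 drums each exceed 17 L, and no two of those can share a locker, so at least 4 storage lockers are needed.
A packing using 4 storage lockers:
  locker 1: 26 + 4 + 4 = 34
  locker 2: 25 = 25
  locker 3: 21 = 21
  locker 4: 21 = 21
This matches the lower bound, so 4 is optimal.

4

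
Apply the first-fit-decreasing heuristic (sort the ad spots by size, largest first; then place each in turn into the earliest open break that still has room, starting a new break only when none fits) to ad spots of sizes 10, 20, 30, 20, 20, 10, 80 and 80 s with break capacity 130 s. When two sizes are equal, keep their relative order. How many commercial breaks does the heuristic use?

Sorted descending: 80, 80, 30, 20, 20, 20, 10, 10.
  80 → break 1 (new)  [load 80/130]
  80 → break 2 (new)  [load 80/130]
  30 → break 1  [load 110/130]
  20 → break 1  [load 130/130]
  20 → break 2  [load 100/130]
  20 → break 2  [load 120/130]
  10 → break 2  [load 130/130]
  10 → break 3 (new)  [load 10/130]
3 commercial breaks opened.

3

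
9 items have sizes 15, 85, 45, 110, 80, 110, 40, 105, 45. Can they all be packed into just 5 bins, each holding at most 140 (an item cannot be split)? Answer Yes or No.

Total = 635; ⌈635/140⌉ = 5.
The bound of 5 does not rule out 5, but exhaustive search shows no assignment into 5 bins of capacity 140 exists — the minimum is 6.

No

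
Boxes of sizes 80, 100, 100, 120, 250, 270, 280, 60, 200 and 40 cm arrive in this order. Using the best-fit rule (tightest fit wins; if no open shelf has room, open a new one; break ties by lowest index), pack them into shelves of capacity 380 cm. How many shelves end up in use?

5

  80 → shelf 1 (new)  [load 80/380]
  100 → shelf 1  [load 180/380]
  100 → shelf 1  [load 280/380]
  120 → shelf 2 (new)  [load 120/380]
  250 → shelf 2  [load 370/380]
  270 → shelf 3 (new)  [load 270/380]
  280 → shelf 4 (new)  [load 280/380]
  60 → shelf 1  [load 340/380]
  200 → shelf 5 (new)  [load 200/380]
  40 → shelf 1  [load 380/380]
5 shelves opened.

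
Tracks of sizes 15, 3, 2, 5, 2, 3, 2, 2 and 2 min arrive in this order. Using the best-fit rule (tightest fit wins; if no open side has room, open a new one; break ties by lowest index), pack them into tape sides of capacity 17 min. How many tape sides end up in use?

3

  15 → side 1 (new)  [load 15/17]
  3 → side 2 (new)  [load 3/17]
  2 → side 1  [load 17/17]
  5 → side 2  [load 8/17]
  2 → side 2  [load 10/17]
  3 → side 2  [load 13/17]
  2 → side 2  [load 15/17]
  2 → side 2  [load 17/17]
  2 → side 3 (new)  [load 2/17]
3 tape sides opened.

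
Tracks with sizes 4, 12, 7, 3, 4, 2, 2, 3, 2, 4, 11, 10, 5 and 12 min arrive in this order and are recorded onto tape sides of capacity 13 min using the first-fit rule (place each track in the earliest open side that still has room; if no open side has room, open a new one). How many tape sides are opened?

  4 → side 1 (new)  [load 4/13]
  12 → side 2 (new)  [load 12/13]
  7 → side 1  [load 11/13]
  3 → side 3 (new)  [load 3/13]
  4 → side 3  [load 7/13]
  2 → side 1  [load 13/13]
  2 → side 3  [load 9/13]
  3 → side 3  [load 12/13]
  2 → side 4 (new)  [load 2/13]
  4 → side 4  [load 6/13]
  11 → side 5 (new)  [load 11/13]
  10 → side 6 (new)  [load 10/13]
  5 → side 4  [load 11/13]
  12 → side 7 (new)  [load 12/13]
7 tape sides opened.

7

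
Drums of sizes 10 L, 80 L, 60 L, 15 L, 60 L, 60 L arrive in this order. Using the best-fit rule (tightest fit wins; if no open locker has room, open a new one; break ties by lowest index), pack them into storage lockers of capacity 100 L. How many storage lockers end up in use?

4

  10 → locker 1 (new)  [load 10/100]
  80 → locker 1  [load 90/100]
  60 → locker 2 (new)  [load 60/100]
  15 → locker 2  [load 75/100]
  60 → locker 3 (new)  [load 60/100]
  60 → locker 4 (new)  [load 60/100]
4 storage lockers opened.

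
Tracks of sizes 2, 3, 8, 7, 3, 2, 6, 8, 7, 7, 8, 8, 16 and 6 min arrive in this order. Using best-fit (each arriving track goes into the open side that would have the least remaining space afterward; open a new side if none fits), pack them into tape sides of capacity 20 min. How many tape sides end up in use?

5

  2 → side 1 (new)  [load 2/20]
  3 → side 1  [load 5/20]
  8 → side 1  [load 13/20]
  7 → side 1  [load 20/20]
  3 → side 2 (new)  [load 3/20]
  2 → side 2  [load 5/20]
  6 → side 2  [load 11/20]
  8 → side 2  [load 19/20]
  7 → side 3 (new)  [load 7/20]
  7 → side 3  [load 14/20]
  8 → side 4 (new)  [load 8/20]
  8 → side 4  [load 16/20]
  16 → side 5 (new)  [load 16/20]
  6 → side 3  [load 20/20]
5 tape sides opened.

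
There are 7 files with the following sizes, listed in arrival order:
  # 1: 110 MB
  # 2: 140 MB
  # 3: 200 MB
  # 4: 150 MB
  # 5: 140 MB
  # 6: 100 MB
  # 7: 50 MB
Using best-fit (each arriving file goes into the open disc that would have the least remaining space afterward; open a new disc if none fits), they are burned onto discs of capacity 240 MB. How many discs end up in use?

  110 → disc 1 (new)  [load 110/240]
  140 → disc 2 (new)  [load 140/240]
  200 → disc 3 (new)  [load 200/240]
  150 → disc 4 (new)  [load 150/240]
  140 → disc 5 (new)  [load 140/240]
  100 → disc 2  [load 240/240]
  50 → disc 4  [load 200/240]
5 discs opened.

5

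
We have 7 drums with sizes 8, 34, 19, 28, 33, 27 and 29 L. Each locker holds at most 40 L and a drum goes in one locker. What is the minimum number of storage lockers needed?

6

Total = 34 + 33 + 29 + 28 + 27 + 19 + 8 = 178 L.
Lower bound: ⌈178/40⌉ = 5 storage lockers.
A packing using 6 storage lockers:
  locker 1: 34 = 34
  locker 2: 33 = 33
  locker 3: 29 + 8 = 37
  locker 4: 28 = 28
  locker 5: 27 = 27
  locker 6: 19 = 19
No arrangement into 5 storage lockers stays within capacity, so 6 is optimal.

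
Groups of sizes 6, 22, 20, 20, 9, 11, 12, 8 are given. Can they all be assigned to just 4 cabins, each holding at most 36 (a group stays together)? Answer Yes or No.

Yes

A valid assignment using 4 cabins:
  cabin 1: 22 + 12 = 34
  cabin 2: 20 + 11 = 31
  cabin 3: 20 + 9 + 6 = 35
  cabin 4: 8 = 8
Every load is within 36, so 4 cabins suffice.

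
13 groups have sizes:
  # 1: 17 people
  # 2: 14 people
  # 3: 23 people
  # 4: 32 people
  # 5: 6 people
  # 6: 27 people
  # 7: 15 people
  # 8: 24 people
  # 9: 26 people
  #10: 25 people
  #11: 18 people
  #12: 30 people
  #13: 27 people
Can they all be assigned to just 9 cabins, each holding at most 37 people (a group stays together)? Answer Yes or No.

Total = 284 people; ⌈284/37⌉ = 8.
The bound of 8 does not rule out 9, but exhaustive search shows no assignment into 9 cabins of capacity 37 people exists — the minimum is 10.

No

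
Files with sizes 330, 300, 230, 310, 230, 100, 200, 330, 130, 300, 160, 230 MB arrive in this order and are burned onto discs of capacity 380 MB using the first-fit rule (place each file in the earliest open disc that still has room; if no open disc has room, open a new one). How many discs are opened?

  330 → disc 1 (new)  [load 330/380]
  300 → disc 2 (new)  [load 300/380]
  230 → disc 3 (new)  [load 230/380]
  310 → disc 4 (new)  [load 310/380]
  230 → disc 5 (new)  [load 230/380]
  100 → disc 3  [load 330/380]
  200 → disc 6 (new)  [load 200/380]
  330 → disc 7 (new)  [load 330/380]
  130 → disc 5  [load 360/380]
  300 → disc 8 (new)  [load 300/380]
  160 → disc 6  [load 360/380]
  230 → disc 9 (new)  [load 230/380]
9 discs opened.

9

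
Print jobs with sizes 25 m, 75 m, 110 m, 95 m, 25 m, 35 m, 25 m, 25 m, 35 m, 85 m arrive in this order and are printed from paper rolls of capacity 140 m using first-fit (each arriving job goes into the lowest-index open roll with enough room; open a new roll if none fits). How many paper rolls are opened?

  25 → roll 1 (new)  [load 25/140]
  75 → roll 1  [load 100/140]
  110 → roll 2 (new)  [load 110/140]
  95 → roll 3 (new)  [load 95/140]
  25 → roll 1  [load 125/140]
  35 → roll 3  [load 130/140]
  25 → roll 2  [load 135/140]
  25 → roll 4 (new)  [load 25/140]
  35 → roll 4  [load 60/140]
  85 → roll 5 (new)  [load 85/140]
5 paper rolls opened.

5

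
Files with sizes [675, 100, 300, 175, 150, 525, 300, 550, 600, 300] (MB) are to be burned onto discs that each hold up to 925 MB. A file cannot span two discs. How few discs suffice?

5

Total = 675 + 600 + 550 + 525 + 300 + 300 + 300 + 175 + 150 + 100 = 3675 MB.
Lower bound: ⌈3675/925⌉ = 4 discs.
A packing using 5 discs:
  disc 1: 675 + 175 = 850
  disc 2: 600 + 300 = 900
  disc 3: 550 + 300 = 850
  disc 4: 525 + 300 + 100 = 925
  disc 5: 150 = 150
No arrangement into 4 discs stays within capacity, so 5 is optimal.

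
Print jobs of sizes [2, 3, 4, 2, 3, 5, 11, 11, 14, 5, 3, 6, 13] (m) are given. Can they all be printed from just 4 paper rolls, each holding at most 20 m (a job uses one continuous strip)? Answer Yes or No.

No

Total = 82 m; ⌈82/20⌉ = 5.
At least 5 paper rolls are required, but only 4 are allowed.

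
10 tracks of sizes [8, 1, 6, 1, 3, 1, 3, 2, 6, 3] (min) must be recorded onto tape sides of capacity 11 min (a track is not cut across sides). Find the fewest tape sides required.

4

Total = 8 + 6 + 6 + 3 + 3 + 3 + 2 + 1 + 1 + 1 = 34 min.
Lower bound: ⌈34/11⌉ = 4 tape sides.
A packing using 4 tape sides:
  side 1: 8 + 3 = 11
  side 2: 6 + 3 + 2 = 11
  side 3: 6 + 3 + 1 + 1 = 11
  side 4: 1 = 1
This matches the lower bound, so 4 is optimal.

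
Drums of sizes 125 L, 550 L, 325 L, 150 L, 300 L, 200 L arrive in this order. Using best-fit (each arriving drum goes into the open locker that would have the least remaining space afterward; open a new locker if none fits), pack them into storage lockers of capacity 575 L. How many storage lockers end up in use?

  125 → locker 1 (new)  [load 125/575]
  550 → locker 2 (new)  [load 550/575]
  325 → locker 1  [load 450/575]
  150 → locker 3 (new)  [load 150/575]
  300 → locker 3  [load 450/575]
  200 → locker 4 (new)  [load 200/575]
4 storage lockers opened.

4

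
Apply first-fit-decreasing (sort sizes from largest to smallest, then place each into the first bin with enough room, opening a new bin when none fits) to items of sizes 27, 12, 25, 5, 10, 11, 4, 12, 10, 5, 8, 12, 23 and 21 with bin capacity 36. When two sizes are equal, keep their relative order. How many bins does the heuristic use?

Sorted descending: 27, 25, 23, 21, 12, 12, 12, 11, 10, 10, 8, 5, 5, 4.
  27 → bin 1 (new)  [load 27/36]
  25 → bin 2 (new)  [load 25/36]
  23 → bin 3 (new)  [load 23/36]
  21 → bin 4 (new)  [load 21/36]
  12 → bin 3  [load 35/36]
  12 → bin 4  [load 33/36]
  12 → bin 5 (new)  [load 12/36]
  11 → bin 2  [load 36/36]
  10 → bin 5  [load 22/36]
  10 → bin 5  [load 32/36]
  8 → bin 1  [load 35/36]
  5 → bin 6 (new)  [load 5/36]
  5 → bin 6  [load 10/36]
  4 → bin 5  [load 36/36]
6 bins opened.

6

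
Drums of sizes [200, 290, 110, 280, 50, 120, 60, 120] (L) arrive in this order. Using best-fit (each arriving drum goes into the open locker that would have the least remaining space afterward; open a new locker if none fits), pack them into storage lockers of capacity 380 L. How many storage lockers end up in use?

  200 → locker 1 (new)  [load 200/380]
  290 → locker 2 (new)  [load 290/380]
  110 → locker 1  [load 310/380]
  280 → locker 3 (new)  [load 280/380]
  50 → locker 1  [load 360/380]
  120 → locker 4 (new)  [load 120/380]
  60 → locker 2  [load 350/380]
  120 → locker 4  [load 240/380]
4 storage lockers opened.

4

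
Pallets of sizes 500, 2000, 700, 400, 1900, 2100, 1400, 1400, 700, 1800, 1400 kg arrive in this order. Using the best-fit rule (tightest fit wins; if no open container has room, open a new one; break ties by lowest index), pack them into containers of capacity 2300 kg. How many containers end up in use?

  500 → container 1 (new)  [load 500/2300]
  2000 → container 2 (new)  [load 2000/2300]
  700 → container 1  [load 1200/2300]
  400 → container 1  [load 1600/2300]
  1900 → container 3 (new)  [load 1900/2300]
  2100 → container 4 (new)  [load 2100/2300]
  1400 → container 5 (new)  [load 1400/2300]
  1400 → container 6 (new)  [load 1400/2300]
  700 → container 1  [load 2300/2300]
  1800 → container 7 (new)  [load 1800/2300]
  1400 → container 8 (new)  [load 1400/2300]
8 containers opened.

8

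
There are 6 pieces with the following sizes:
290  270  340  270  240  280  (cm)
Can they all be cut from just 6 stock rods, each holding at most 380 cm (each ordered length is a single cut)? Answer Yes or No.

Yes

A valid assignment using 6 stock rods:
  stock rod 1: 340 = 340
  stock rod 2: 290 = 290
  stock rod 3: 280 = 280
  stock rod 4: 270 = 270
  stock rod 5: 270 = 270
  stock rod 6: 240 = 240
Every load is within 380 cm, so 6 stock rods suffice.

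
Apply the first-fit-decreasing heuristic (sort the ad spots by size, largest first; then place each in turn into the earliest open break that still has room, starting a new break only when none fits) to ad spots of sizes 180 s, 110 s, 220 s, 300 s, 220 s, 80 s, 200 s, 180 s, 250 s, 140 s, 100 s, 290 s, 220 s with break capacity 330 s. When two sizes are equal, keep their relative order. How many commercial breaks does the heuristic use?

9

Sorted descending: 300, 290, 250, 220, 220, 220, 200, 180, 180, 140, 110, 100, 80.
  300 → break 1 (new)  [load 300/330]
  290 → break 2 (new)  [load 290/330]
  250 → break 3 (new)  [load 250/330]
  220 → break 4 (new)  [load 220/330]
  220 → break 5 (new)  [load 220/330]
  220 → break 6 (new)  [load 220/330]
  200 → break 7 (new)  [load 200/330]
  180 → break 8 (new)  [load 180/330]
  180 → break 9 (new)  [load 180/330]
  140 → break 8  [load 320/330]
  110 → break 4  [load 330/330]
  100 → break 5  [load 320/330]
  80 → break 3  [load 330/330]
9 commercial breaks opened.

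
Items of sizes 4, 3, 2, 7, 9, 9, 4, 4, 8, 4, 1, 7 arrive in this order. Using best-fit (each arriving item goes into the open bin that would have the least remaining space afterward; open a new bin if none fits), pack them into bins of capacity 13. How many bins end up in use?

6

  4 → bin 1 (new)  [load 4/13]
  3 → bin 1  [load 7/13]
  2 → bin 1  [load 9/13]
  7 → bin 2 (new)  [load 7/13]
  9 → bin 3 (new)  [load 9/13]
  9 → bin 4 (new)  [load 9/13]
  4 → bin 1  [load 13/13]
  4 → bin 3  [load 13/13]
  8 → bin 5 (new)  [load 8/13]
  4 → bin 4  [load 13/13]
  1 → bin 5  [load 9/13]
  7 → bin 6 (new)  [load 7/13]
6 bins opened.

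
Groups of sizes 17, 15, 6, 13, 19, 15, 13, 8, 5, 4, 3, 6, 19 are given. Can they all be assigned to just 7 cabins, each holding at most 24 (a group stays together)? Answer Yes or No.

Yes

A valid assignment using 7 cabins:
  cabin 1: 19 + 5 = 24
  cabin 2: 19 + 4 = 23
  cabin 3: 17 + 6 = 23
  cabin 4: 15 + 8 = 23
  cabin 5: 15 + 6 + 3 = 24
  cabin 6: 13 = 13
  cabin 7: 13 = 13
Every load is within 24, so 7 cabins suffice.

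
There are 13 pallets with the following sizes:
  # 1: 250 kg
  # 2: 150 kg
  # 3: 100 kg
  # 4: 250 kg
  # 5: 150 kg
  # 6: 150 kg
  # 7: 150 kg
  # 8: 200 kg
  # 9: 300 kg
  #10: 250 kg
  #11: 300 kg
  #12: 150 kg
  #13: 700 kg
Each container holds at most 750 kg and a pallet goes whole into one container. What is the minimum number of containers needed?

Total = 700 + 300 + 300 + 250 + 250 + 250 + 200 + 150 + 150 + 150 + 150 + 150 + 100 = 3100 kg.
Lower bound: ⌈3100/750⌉ = 5 containers.
A packing using 5 containers:
  container 1: 700 = 700
  container 2: 300 + 300 + 150 = 750
  container 3: 250 + 250 + 250 = 750
  container 4: 200 + 150 + 150 + 150 + 100 = 750
  container 5: 150 = 150
This matches the lower bound, so 5 is optimal.

5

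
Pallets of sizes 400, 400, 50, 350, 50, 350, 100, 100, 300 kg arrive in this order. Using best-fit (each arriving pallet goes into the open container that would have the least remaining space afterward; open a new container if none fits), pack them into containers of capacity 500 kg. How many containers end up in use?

  400 → container 1 (new)  [load 400/500]
  400 → container 2 (new)  [load 400/500]
  50 → container 1  [load 450/500]
  350 → container 3 (new)  [load 350/500]
  50 → container 1  [load 500/500]
  350 → container 4 (new)  [load 350/500]
  100 → container 2  [load 500/500]
  100 → container 3  [load 450/500]
  300 → container 5 (new)  [load 300/500]
5 containers opened.

5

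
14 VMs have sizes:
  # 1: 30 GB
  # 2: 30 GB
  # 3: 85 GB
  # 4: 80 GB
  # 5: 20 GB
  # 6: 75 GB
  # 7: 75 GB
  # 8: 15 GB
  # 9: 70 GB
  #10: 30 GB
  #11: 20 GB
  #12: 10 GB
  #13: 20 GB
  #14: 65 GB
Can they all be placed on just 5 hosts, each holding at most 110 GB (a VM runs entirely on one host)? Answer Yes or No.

No

Total = 625 GB; ⌈625/110⌉ = 6.
At least 6 hosts are required, but only 5 are allowed.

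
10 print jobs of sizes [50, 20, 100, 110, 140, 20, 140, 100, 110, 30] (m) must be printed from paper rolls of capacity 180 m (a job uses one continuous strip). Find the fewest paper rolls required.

6

Total = 140 + 140 + 110 + 110 + 100 + 100 + 50 + 30 + 20 + 20 = 820 m.
Lower bound: ⌈820/180⌉ = 5 paper rolls.
Also, 6 print jobs each exceed 90 m, and no two of those can share a roll, so at least 6 paper rolls are needed.
A packing using 6 paper rolls:
  roll 1: 140 + 30 = 170
  roll 2: 140 + 20 + 20 = 180
  roll 3: 110 + 50 = 160
  roll 4: 110 = 110
  roll 5: 100 = 100
  roll 6: 100 = 100
This matches the lower bound, so 6 is optimal.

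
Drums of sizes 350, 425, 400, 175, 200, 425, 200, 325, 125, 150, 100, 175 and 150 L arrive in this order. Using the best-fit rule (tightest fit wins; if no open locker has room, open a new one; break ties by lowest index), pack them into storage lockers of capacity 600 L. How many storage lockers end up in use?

6

  350 → locker 1 (new)  [load 350/600]
  425 → locker 2 (new)  [load 425/600]
  400 → locker 3 (new)  [load 400/600]
  175 → locker 2  [load 600/600]
  200 → locker 3  [load 600/600]
  425 → locker 4 (new)  [load 425/600]
  200 → locker 1  [load 550/600]
  325 → locker 5 (new)  [load 325/600]
  125 → locker 4  [load 550/600]
  150 → locker 5  [load 475/600]
  100 → locker 5  [load 575/600]
  175 → locker 6 (new)  [load 175/600]
  150 → locker 6  [load 325/600]
6 storage lockers opened.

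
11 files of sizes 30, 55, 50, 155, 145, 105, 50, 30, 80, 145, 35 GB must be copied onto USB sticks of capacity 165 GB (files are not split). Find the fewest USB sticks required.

Total = 155 + 145 + 145 + 105 + 80 + 55 + 50 + 50 + 35 + 30 + 30 = 880 GB.
Lower bound: ⌈880/165⌉ = 6 USB sticks.
A packing using 6 USB sticks:
  USB stick 1: 155 = 155
  USB stick 2: 145 = 145
  USB stick 3: 145 = 145
  USB stick 4: 105 + 55 = 160
  USB stick 5: 80 + 50 + 35 = 165
  USB stick 6: 50 + 30 + 30 = 110
This matches the lower bound, so 6 is optimal.

6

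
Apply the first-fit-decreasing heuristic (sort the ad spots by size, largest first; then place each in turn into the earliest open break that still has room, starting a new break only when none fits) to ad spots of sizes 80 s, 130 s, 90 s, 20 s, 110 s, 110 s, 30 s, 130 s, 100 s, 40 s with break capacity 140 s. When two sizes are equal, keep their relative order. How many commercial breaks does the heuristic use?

Sorted descending: 130, 130, 110, 110, 100, 90, 80, 40, 30, 20.
  130 → break 1 (new)  [load 130/140]
  130 → break 2 (new)  [load 130/140]
  110 → break 3 (new)  [load 110/140]
  110 → break 4 (new)  [load 110/140]
  100 → break 5 (new)  [load 100/140]
  90 → break 6 (new)  [load 90/140]
  80 → break 7 (new)  [load 80/140]
  40 → break 5  [load 140/140]
  30 → break 3  [load 140/140]
  20 → break 4  [load 130/140]
7 commercial breaks opened.

7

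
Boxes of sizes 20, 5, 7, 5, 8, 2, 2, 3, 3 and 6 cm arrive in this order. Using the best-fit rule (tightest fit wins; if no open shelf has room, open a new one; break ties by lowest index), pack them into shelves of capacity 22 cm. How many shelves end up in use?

3

  20 → shelf 1 (new)  [load 20/22]
  5 → shelf 2 (new)  [load 5/22]
  7 → shelf 2  [load 12/22]
  5 → shelf 2  [load 17/22]
  8 → shelf 3 (new)  [load 8/22]
  2 → shelf 1  [load 22/22]
  2 → shelf 2  [load 19/22]
  3 → shelf 2  [load 22/22]
  3 → shelf 3  [load 11/22]
  6 → shelf 3  [load 17/22]
3 shelves opened.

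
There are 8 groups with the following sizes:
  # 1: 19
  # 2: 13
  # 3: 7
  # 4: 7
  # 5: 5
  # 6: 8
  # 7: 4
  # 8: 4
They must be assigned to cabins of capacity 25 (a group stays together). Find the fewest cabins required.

3

Total = 19 + 13 + 8 + 7 + 7 + 5 + 4 + 4 = 67.
Lower bound: ⌈67/25⌉ = 3 cabins.
A packing using 3 cabins:
  cabin 1: 19 + 5 = 24
  cabin 2: 13 + 8 + 4 = 25
  cabin 3: 7 + 7 + 4 = 18
This matches the lower bound, so 3 is optimal.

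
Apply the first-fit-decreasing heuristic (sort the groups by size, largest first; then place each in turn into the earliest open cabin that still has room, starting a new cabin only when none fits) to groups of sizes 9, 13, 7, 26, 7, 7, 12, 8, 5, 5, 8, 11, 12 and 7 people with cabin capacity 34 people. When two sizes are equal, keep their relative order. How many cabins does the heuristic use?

Sorted descending: 26, 13, 12, 12, 11, 9, 8, 8, 7, 7, 7, 7, 5, 5.
  26 → cabin 1 (new)  [load 26/34]
  13 → cabin 2 (new)  [load 13/34]
  12 → cabin 2  [load 25/34]
  12 → cabin 3 (new)  [load 12/34]
  11 → cabin 3  [load 23/34]
  9 → cabin 2  [load 34/34]
  8 → cabin 1  [load 34/34]
  8 → cabin 3  [load 31/34]
  7 → cabin 4 (new)  [load 7/34]
  7 → cabin 4  [load 14/34]
  7 → cabin 4  [load 21/34]
  7 → cabin 4  [load 28/34]
  5 → cabin 4  [load 33/34]
  5 → cabin 5 (new)  [load 5/34]
5 cabins opened.

5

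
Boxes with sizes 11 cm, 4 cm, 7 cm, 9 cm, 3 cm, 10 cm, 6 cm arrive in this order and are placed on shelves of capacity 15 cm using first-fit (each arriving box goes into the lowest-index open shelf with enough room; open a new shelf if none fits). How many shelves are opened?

  11 → shelf 1 (new)  [load 11/15]
  4 → shelf 1  [load 15/15]
  7 → shelf 2 (new)  [load 7/15]
  9 → shelf 3 (new)  [load 9/15]
  3 → shelf 2  [load 10/15]
  10 → shelf 4 (new)  [load 10/15]
  6 → shelf 3  [load 15/15]
4 shelves opened.

4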